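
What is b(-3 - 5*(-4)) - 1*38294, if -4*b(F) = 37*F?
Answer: -153805/4 ≈ -38451.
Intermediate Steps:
b(F) = -37*F/4
b(-3 - 5*(-4)) - 1*38294 = -37*(-3 - 5*(-4))/4 - 1*38294 = -37*(-3 + 20)/4 - 38294 = -37/4*17 - 38294 = -629/4 - 38294 = -153805/4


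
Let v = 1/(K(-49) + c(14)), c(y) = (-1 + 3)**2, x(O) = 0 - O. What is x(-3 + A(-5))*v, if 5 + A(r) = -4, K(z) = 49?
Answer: 12/53 ≈ 0.22642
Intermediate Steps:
A(r) = -9 (A(r) = -5 - 4 = -9)
x(O) = -O
c(y) = 4 (c(y) = 2**2 = 4)
v = 1/53 (v = 1/(49 + 4) = 1/53 ≈ 0.018868)
x(-3 + A(-5))*v = -(-3 - 9)*(1/53) = -1*(-12)*(1/53) = 12*(1/53) = 12/53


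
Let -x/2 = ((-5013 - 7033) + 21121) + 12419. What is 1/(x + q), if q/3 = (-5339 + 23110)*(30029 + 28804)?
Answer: 1/3136520741 ≈ 3.1882e-10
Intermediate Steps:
x = -42988 (x = -2*(((-5013 - 7033) + 21121) + 12419) = -2*((-12046 + 21121) + 12419) = -2*(9075 + 12419) = -2*21494 = -42988)
q = 3136563729 (q = 3*((-5339 + 23110)*(30029 + 28804)) = 3*(17771*58833) = 3*1045521243 = 3136563729)
1/(x + q) = 1/(-42988 + 3136563729) = 1/3136520741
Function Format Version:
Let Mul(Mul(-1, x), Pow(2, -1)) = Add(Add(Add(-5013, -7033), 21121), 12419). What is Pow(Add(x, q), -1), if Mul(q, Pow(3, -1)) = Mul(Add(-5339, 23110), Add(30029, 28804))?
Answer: Rational(1, 3136520741) ≈ 3.1882e-10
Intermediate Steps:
x = -42988 (x = Mul(-2, Add(Add(Add(-5013, -7033), 21121), 12419)) = Mul(-2, Add(Add(-12046, 21121), 12419)) = Mul(-2, Add(9075, 12419)) = Mul(-2, 21494) = -42988)
q = 3136563729 (q = Mul(3, Mul(Add(-5339, 23110), Add(30029, 28804))) = Mul(3, Mul(17771, 58833)) = Mul(3, 1045521243) = 3136563729)
Pow(Add(x, q), -1) = Pow(Add(-42988, 3136563729), -1) = Pow(3136520741, -1) = Rational(1, 3136520741)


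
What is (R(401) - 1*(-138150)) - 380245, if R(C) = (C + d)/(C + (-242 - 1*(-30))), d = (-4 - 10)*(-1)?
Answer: -45755540/189 ≈ -2.4209e+5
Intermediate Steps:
d = 14 (d = -14*(-1) = 14)
R(C) = (14 + C)/(-212 + C) (R(C) = (C + 14)/(C + (-242 - 1*(-30))) = (14 + C)/(C + (-242 + 30)) = (14 + C)/(C - 212) = (14 + C)/(-212 + C))
(R(401) - 1*(-138150)) - 380245 = ((14 + 401)/(-212 + 401) - 1*(-138150)) - 380245 = (415/189 + 138150) - 380245 = 26110765/189 - 380245 = -45755540/189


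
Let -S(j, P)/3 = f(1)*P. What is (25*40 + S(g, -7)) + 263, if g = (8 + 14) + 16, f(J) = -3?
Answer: 1200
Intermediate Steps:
g = 38 (g = 22 + 16 = 38)
S(j, P) = 9*P (S(j, P) = -(-9)*P = 9*P)
(25*40 + S(g, -7)) + 263 = (25*40 + 9*(-7)) + 263 = (1000 - 63) + 263 = 937 + 263 = 1200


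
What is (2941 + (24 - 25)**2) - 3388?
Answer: -446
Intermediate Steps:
(2941 + (24 - 25)**2) - 3388 = (2941 + (-1)**2) - 3388 = (2941 + 1) - 3388 = 2942 - 3388 = -446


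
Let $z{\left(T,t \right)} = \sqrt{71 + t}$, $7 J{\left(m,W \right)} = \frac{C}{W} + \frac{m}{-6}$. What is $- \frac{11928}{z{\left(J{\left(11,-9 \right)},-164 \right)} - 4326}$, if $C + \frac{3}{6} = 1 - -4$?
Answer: $\frac{17200176}{6238123} + \frac{3976 i \sqrt{93}}{6238123} \approx 2.7573 + 0.0061466 i$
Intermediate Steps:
$C = \frac{9}{2}$ ($C = - \frac{1}{2} + \left(1 - -4\right) = - \frac{1}{2} + \left(1 + 4\right) = - \frac{1}{2} + 5 = \frac{9}{2} \approx 4.5$)
$J{\left(m,W \right)} = - \frac{m}{42} + \frac{9}{14 W}$ ($J{\left(m,W \right)} = \frac{\frac{9}{2 W} + \frac{m}{-6}}{7} = \frac{\frac{9}{2 W} + m \left(- \frac{1}{6}\right)}{7} = \frac{\frac{9}{2 W} - \frac{m}{6}}{7} = \frac{- \frac{m}{6} + \frac{9}{2 W}}{7} = - \frac{m}{42} + \frac{9}{14 W}$)
$- \frac{11928}{z{\left(J{\left(11,-9 \right)},-164 \right)} - 4326} = - \frac{11928}{\sqrt{71 - 164} - 4326} = - \frac{11928}{\sqrt{-93} - 4326} = - \frac{11928}{i \sqrt{93} - 4326} = - \frac{11928}{-4326 + i \sqrt{93}}$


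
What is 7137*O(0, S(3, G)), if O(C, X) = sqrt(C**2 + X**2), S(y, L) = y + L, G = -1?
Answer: 14274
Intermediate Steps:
S(y, L) = L + y
7137*O(0, S(3, G)) = 7137*sqrt(0**2 + (-1 + 3)**2) = 7137*sqrt(0 + 2**2) = 7137*sqrt(0 + 4) = 7137*sqrt(4) = 7137*2 = 14274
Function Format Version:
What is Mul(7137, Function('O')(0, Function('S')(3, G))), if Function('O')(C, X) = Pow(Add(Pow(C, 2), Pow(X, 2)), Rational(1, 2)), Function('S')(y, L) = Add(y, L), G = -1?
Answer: 14274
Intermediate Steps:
Function('S')(y, L) = Add(L, y)
Mul(7137, Function('O')(0, Function('S')(3, G))) = Mul(7137, Pow(Add(Pow(0, 2), Pow(Add(-1, 3), 2)), Rational(1, 2))) = Mul(7137, Pow(Add(0, Pow(2, 2)), Rational(1, 2))) = Mul(7137, Pow(Add(0, 4), Rational(1, 2))) = Mul(7137, Pow(4, Rational(1, 2))) = Mul(7137, 2) = 14274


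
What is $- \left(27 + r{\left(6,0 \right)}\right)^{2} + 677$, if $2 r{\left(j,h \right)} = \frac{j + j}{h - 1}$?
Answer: $236$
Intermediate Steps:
$r{\left(j,h \right)} = \frac{j}{-1 + h}$ ($r{\left(j,h \right)} = \frac{\left(j + j\right) \frac{1}{h - 1}}{2} = \frac{2 j \frac{1}{-1 + h}}{2} = \frac{j}{-1 + h}$)
$- \left(27 + r{\left(6,0 \right)}\right)^{2} + 677 = - \left(27 + \frac{6}{-1 + 0}\right)^{2} + 677 = - \left(27 + \frac{6}{-1}\right)^{2} + 677 = - \left(27 + 6 \left(-1\right)\right)^{2} + 677 = - \left(27 - 6\right)^{2} + 677 = - 21^{2} + 677 = \left(-1\right) 441 + 677 = -441 + 677 = 236$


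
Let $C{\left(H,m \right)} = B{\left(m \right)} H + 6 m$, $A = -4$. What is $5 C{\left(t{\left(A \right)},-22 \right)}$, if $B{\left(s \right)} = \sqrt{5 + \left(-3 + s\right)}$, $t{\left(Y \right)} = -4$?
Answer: $-660 - 40 i \sqrt{5} \approx -660.0 - 89.443 i$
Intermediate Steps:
$B{\left(s \right)} = \sqrt{2 + s}$
$C{\left(H,m \right)} = 6 m + H \sqrt{2 + m}$ ($C{\left(H,m \right)} = \sqrt{2 + m} H + 6 m = H \sqrt{2 + m} + 6 m = 6 m + H \sqrt{2 + m}$)
$5 C{\left(t{\left(A \right)},-22 \right)} = 5 \left(6 \left(-22\right) - 4 \sqrt{2 - 22}\right) = 5 \left(-132 - 4 \sqrt{-20}\right) = 5 \left(-132 - 4 \cdot 2 i \sqrt{5}\right) = 5 \left(-132 - 8 i \sqrt{5}\right) = -660 - 40 i \sqrt{5}$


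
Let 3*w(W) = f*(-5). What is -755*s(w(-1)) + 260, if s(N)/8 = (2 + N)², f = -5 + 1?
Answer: -4080700/9 ≈ -4.5341e+5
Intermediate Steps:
f = -4
w(W) = 20/3 (w(W) = (-4*(-5))/3 = (⅓)*20 = 20/3)
s(N) = 8*(2 + N)²
-755*s(w(-1)) + 260 = -6040*(2 + 20/3)² + 260 = -6040*(26/3)² + 260 = -6040*676/9 + 260 = -755*5408/9 + 260 = -4083040/9 + 260 = -4080700/9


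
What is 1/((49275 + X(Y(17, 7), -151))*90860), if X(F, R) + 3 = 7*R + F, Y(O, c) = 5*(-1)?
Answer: 1/4380360600 ≈ 2.2829e-10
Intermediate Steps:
Y(O, c) = -5
X(F, R) = -3 + F + 7*R (X(F, R) = -3 + (7*R + F) = -3 + (F + 7*R) = -3 + F + 7*R)
1/((49275 + X(Y(17, 7), -151))*90860) = 1/((49275 + (-3 - 5 + 7*(-151)))*90860) = (1/90860)/(49275 + (-3 - 5 - 1057)) = (1/90860)/(49275 - 1065) = (1/90860)/48210 = (1/48210)*(1/90860) = 1/4380360600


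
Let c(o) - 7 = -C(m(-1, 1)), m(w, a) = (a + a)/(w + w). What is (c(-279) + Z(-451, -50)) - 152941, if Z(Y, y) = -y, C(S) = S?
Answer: -152883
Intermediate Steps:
m(w, a) = a/w (m(w, a) = (2*a)/((2*w)) = (2*a)*(1/(2*w)) = a/w)
c(o) = 8 (c(o) = 7 - 1/(-1) = 7 - (-1) = 7 - 1*(-1) = 7 + 1 = 8)
(c(-279) + Z(-451, -50)) - 152941 = (8 - 1*(-50)) - 152941 = (8 + 50) - 152941 = 58 - 152941 = -152883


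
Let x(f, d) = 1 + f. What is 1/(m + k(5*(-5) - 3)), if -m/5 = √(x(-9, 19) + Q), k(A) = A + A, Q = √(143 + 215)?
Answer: -1/(56 + 5*√(-8 + √358)) ≈ -0.013789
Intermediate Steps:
Q = √358 ≈ 18.921
k(A) = 2*A
m = -5*√(-8 + √358) (m = -5*√((1 - 9) + √358) = -5*√(-8 + √358) ≈ -16.523)
1/(m + k(5*(-5) - 3)) = 1/(-5*√(-8 + √358) + 2*(5*(-5) - 3)) = 1/(-5*√(-8 + √358) + 2*(-25 - 3)) = 1/(-5*√(-8 + √358) + 2*(-28)) = 1/(-5*√(-8 + √358) - 56) = 1/(-56 - 5*√(-8 + √358))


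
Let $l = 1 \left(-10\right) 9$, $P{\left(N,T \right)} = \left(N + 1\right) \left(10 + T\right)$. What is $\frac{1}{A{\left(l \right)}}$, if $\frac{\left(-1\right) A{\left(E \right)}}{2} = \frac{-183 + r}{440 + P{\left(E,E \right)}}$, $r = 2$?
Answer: $\frac{3780}{181} \approx 20.884$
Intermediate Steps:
$P{\left(N,T \right)} = \left(1 + N\right) \left(10 + T\right)$
$l = -90$ ($l = \left(-10\right) 9 = -90$)
$A{\left(E \right)} = \frac{362}{450 + E^{2} + 11 E}$ ($A{\left(E \right)} = - 2 \frac{-183 + 2}{440 + \left(10 + E + 10 E + E E\right)} = - 2 \left(- \frac{181}{440 + \left(10 + E + 10 E + E^{2}\right)}\right) = - 2 \left(- \frac{181}{440 + \left(10 + E^{2} + 11 E\right)}\right) = - 2 \left(- \frac{181}{450 + E^{2} + 11 E}\right) = \frac{362}{450 + E^{2} + 11 E}$)
$\frac{1}{A{\left(l \right)}} = \frac{1}{362 \frac{1}{450 + \left(-90\right)^{2} + 11 \left(-90\right)}} = \frac{1}{362 \frac{1}{450 + 8100 - 990}} = \frac{1}{362 \cdot \frac{1}{7560}} = \frac{1}{\frac{181}{3780}} = \frac{3780}{181}$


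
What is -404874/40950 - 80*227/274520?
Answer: -155402309/15613325 ≈ -9.9532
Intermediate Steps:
-404874/40950 - 80*227/274520 = -404874*1/40950 - 18160*1/274520 = -22493/2275 - 454/6863 = -155402309/15613325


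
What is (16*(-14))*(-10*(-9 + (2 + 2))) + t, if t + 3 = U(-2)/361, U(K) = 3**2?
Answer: -4044274/361 ≈ -11203.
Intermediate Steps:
U(K) = 9
t = -1074/361 (t = -3 + 9/361 = -1074/361 ≈ -2.9751)
(16*(-14))*(-10*(-9 + (2 + 2))) + t = (16*(-14))*(-10*(-9 + (2 + 2))) - 1074/361 = -(-2240)*(-9 + 4) - 1074/361 = -(-2240)*(-5) - 1074/361 = -224*50 - 1074/361 = -11200 - 1074/361 = -4044274/361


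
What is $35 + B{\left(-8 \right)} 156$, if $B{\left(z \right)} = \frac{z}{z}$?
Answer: $191$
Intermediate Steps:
$B{\left(z \right)} = 1$
$35 + B{\left(-8 \right)} 156 = 35 + 1 \cdot 156 = 35 + 156 = 191$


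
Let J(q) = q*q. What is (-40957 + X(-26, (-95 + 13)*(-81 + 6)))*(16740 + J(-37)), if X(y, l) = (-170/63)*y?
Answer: -6663778277/9 ≈ -7.4042e+8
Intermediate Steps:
J(q) = q**2
X(y, l) = -170*y/63 (X(y, l) = (-170*1/63)*y = -170*y/63)
(-40957 + X(-26, (-95 + 13)*(-81 + 6)))*(16740 + J(-37)) = (-40957 - 170/63*(-26))*(16740 + (-37)**2) = (-40957 + 4420/63)*(16740 + 1369) = -2575871/63*18109 = -6663778277/9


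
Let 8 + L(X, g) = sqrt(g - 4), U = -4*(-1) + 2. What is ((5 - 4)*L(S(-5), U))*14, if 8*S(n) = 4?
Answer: -112 + 14*sqrt(2) ≈ -92.201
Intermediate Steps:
U = 6 (U = 4 + 2 = 6)
S(n) = 1/2 (S(n) = (1/8)*4 = 1/2)
L(X, g) = -8 + sqrt(-4 + g) (L(X, g) = -8 + sqrt(g - 4) = -8 + sqrt(-4 + g))
((5 - 4)*L(S(-5), U))*14 = ((5 - 4)*(-8 + sqrt(-4 + 6)))*14 = (1*(-8 + sqrt(2)))*14 = (-8 + sqrt(2))*14 = -112 + 14*sqrt(2)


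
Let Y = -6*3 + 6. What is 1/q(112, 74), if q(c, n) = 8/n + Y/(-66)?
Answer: 407/118 ≈ 3.4492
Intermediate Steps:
Y = -12 (Y = -18 + 6 = -12)
q(c, n) = 2/11 + 8/n (q(c, n) = 8/n - 12/(-66) = 8/n - 12*(-1/66) = 8/n + 2/11 = 2/11 + 8/n)
1/q(112, 74) = 1/(2/11 + 8/74) = 1/(2/11 + 8*(1/74)) = 1/(2/11 + 4/37) = 1/(118/407) = 407/118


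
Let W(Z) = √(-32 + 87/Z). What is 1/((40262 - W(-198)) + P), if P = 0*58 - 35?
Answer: 2654982/106801963055 + I*√141306/106801963055 ≈ 2.4859e-5 + 3.5197e-9*I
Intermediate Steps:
P = -35 (P = 0 - 35 = -35)
1/((40262 - W(-198)) + P) = 1/((40262 - √(-32 + 87/(-198))) - 35) = 1/((40262 - √(-32 + 87*(-1/198))) - 35) = 1/((40262 - √(-32 - 29/66)) - 35) = 1/((40262 - √(-2141/66)) - 35) = 1/((40262 - I*√141306/66) - 35) = 1/(40227 - I*√141306/66)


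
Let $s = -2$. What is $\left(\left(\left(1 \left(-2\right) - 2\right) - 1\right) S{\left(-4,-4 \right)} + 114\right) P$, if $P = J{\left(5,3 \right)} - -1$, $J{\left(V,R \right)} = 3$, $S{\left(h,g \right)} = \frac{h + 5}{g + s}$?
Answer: $\frac{1378}{3} \approx 459.33$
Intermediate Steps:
$S{\left(h,g \right)} = \frac{5 + h}{-2 + g}$ ($S{\left(h,g \right)} = \frac{h + 5}{g - 2} = \frac{5 + h}{-2 + g}$)
$P = 4$ ($P = 3 - -1 = 3 + 1 = 4$)
$\left(\left(\left(1 \left(-2\right) - 2\right) - 1\right) S{\left(-4,-4 \right)} + 114\right) P = \left(\left(\left(1 \left(-2\right) - 2\right) - 1\right) \frac{5 - 4}{-2 - 4} + 114\right) 4 = \left(\left(\left(-2 - 2\right) - 1\right) \frac{1}{-6} \cdot 1 + 114\right) 4 = \left(\left(-4 - 1\right) \left(\left(- \frac{1}{6}\right) 1\right) + 114\right) 4 = \left(\left(-5\right) \left(- \frac{1}{6}\right) + 114\right) 4 = \left(\frac{5}{6} + 114\right) 4 = \frac{689}{6} \cdot 4 = \frac{1378}{3}$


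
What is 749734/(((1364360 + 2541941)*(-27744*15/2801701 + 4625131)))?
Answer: 300075785362/7231251626322879853 ≈ 4.1497e-8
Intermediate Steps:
749734/(((1364360 + 2541941)*(-27744*15/2801701 + 4625131))) = 749734/((3906301*(-416160*1/2801701 + 4625131))) = 749734/((3906301*(-416160/2801701 + 4625131))) = 749734/((3906301*(12958233731671/2801701))) = 749734/(7231251626322879853/400243) = 749734*(400243/7231251626322879853) = 300075785362/7231251626322879853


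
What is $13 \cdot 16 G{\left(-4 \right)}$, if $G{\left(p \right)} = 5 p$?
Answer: $-4160$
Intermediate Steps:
$13 \cdot 16 G{\left(-4 \right)} = 13 \cdot 16 \cdot 5 \left(-4\right) = 208 \left(-20\right) = -4160$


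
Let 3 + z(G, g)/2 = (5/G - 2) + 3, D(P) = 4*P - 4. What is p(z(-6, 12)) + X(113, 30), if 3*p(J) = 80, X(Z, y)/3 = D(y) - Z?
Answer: 107/3 ≈ 35.667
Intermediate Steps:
D(P) = -4 + 4*P
z(G, g) = -4 + 10/G (z(G, g) = -6 + 2*((5/G - 2) + 3) = -6 + 2*((-2 + 5/G) + 3) = -6 + 2*(1 + 5/G) = -6 + (2 + 10/G) = -4 + 10/G)
X(Z, y) = -12 - 3*Z + 12*y (X(Z, y) = 3*((-4 + 4*y) - Z) = 3*(-4 - Z + 4*y) = -12 - 3*Z + 12*y)
p(J) = 80/3 (p(J) = (1/3)*80 = 80/3)
p(z(-6, 12)) + X(113, 30) = 80/3 + (-12 - 3*113 + 12*30) = 80/3 + (-12 - 339 + 360) = 80/3 + 9 = 107/3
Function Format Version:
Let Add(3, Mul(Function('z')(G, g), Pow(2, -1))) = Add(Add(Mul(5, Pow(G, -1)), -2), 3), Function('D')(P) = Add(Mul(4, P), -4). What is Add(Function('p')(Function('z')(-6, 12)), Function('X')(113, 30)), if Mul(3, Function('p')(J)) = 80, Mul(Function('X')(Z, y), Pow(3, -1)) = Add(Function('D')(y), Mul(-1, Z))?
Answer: Rational(107, 3) ≈ 35.667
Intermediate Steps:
Function('D')(P) = Add(-4, Mul(4, P))
Function('z')(G, g) = Add(-4, Mul(10, Pow(G, -1))) (Function('z')(G, g) = Add(-6, Mul(2, Add(Add(Mul(5, Pow(G, -1)), -2), 3))) = Add(-6, Mul(2, Add(Add(-2, Mul(5, Pow(G, -1))), 3))) = Add(-6, Mul(2, Add(1, Mul(5, Pow(G, -1))))) = Add(-6, Add(2, Mul(10, Pow(G, -1)))) = Add(-4, Mul(10, Pow(G, -1))))
Function('X')(Z, y) = Add(-12, Mul(-3, Z), Mul(12, y)) (Function('X')(Z, y) = Mul(3, Add(Add(-4, Mul(4, y)), Mul(-1, Z))) = Mul(3, Add(-4, Mul(-1, Z), Mul(4, y))) = Add(-12, Mul(-3, Z), Mul(12, y)))
Function('p')(J) = Rational(80, 3) (Function('p')(J) = Mul(Rational(1, 3), 80) = Rational(80, 3))
Add(Function('p')(Function('z')(-6, 12)), Function('X')(113, 30)) = Add(Rational(80, 3), Add(-12, Mul(-3, 113), Mul(12, 30))) = Add(Rational(80, 3), Add(-12, -339, 360)) = Add(Rational(80, 3), 9) = Rational(107, 3)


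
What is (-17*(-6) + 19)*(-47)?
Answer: -5687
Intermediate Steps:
(-17*(-6) + 19)*(-47) = (102 + 19)*(-47) = 121*(-47) = -5687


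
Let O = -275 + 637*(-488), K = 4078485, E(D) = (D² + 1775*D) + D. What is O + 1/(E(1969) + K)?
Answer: -3563193553089/11452390 ≈ -3.1113e+5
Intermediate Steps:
E(D) = D² + 1776*D
O = -311131 (O = -275 - 310856 = -311131)
O + 1/(E(1969) + K) = -311131 + 1/(1969*(1776 + 1969) + 4078485) = -311131 + 1/(1969*3745 + 4078485) = -311131 + 1/(7373905 + 4078485) = -311131 + 1/11452390 = -3563193553089/11452390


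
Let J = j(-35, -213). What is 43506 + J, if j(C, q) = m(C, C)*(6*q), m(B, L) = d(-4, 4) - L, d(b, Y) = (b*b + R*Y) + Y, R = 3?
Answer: -42120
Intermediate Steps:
d(b, Y) = b² + 4*Y (d(b, Y) = (b*b + 3*Y) + Y = (b² + 3*Y) + Y = b² + 4*Y)
m(B, L) = 32 - L (m(B, L) = ((-4)² + 4*4) - L = (16 + 16) - L = 32 - L)
j(C, q) = 6*q*(32 - C) (j(C, q) = (32 - C)*(6*q) = 6*q*(32 - C))
J = -85626 (J = 6*(-213)*(32 - 1*(-35)) = 6*(-213)*(32 + 35) = 6*(-213)*67 = -85626)
43506 + J = 43506 - 85626 = -42120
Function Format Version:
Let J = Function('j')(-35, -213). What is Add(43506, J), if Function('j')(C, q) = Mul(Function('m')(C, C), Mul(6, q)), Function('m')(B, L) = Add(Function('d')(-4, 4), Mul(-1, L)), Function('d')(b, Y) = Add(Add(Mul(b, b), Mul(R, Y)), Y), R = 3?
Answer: -42120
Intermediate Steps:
Function('d')(b, Y) = Add(Pow(b, 2), Mul(4, Y)) (Function('d')(b, Y) = Add(Add(Mul(b, b), Mul(3, Y)), Y) = Add(Add(Pow(b, 2), Mul(3, Y)), Y) = Add(Pow(b, 2), Mul(4, Y)))
Function('m')(B, L) = Add(32, Mul(-1, L)) (Function('m')(B, L) = Add(Add(Pow(-4, 2), Mul(4, 4)), Mul(-1, L)) = Add(Add(16, 16), Mul(-1, L)) = Add(32, Mul(-1, L)))
Function('j')(C, q) = Mul(6, q, Add(32, Mul(-1, C))) (Function('j')(C, q) = Mul(Add(32, Mul(-1, C)), Mul(6, q)) = Mul(6, q, Add(32, Mul(-1, C))))
J = -85626 (J = Mul(6, -213, Add(32, Mul(-1, -35))) = Mul(6, -213, Add(32, 35)) = Mul(6, -213, 67) = -85626)
Add(43506, J) = Add(43506, -85626) = -42120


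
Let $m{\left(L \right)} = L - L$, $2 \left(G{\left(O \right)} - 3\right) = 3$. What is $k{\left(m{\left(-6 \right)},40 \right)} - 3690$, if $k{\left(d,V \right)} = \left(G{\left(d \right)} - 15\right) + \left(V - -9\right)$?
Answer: $- \frac{7303}{2} \approx -3651.5$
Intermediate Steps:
$G{\left(O \right)} = \frac{9}{2}$ ($G{\left(O \right)} = 3 + \frac{1}{2} \cdot 3 = 3 + \frac{3}{2} = \frac{9}{2}$)
$m{\left(L \right)} = 0$
$k{\left(d,V \right)} = - \frac{3}{2} + V$ ($k{\left(d,V \right)} = \left(\frac{9}{2} - 15\right) + \left(V - -9\right) = - \frac{21}{2} + \left(V + 9\right) = - \frac{21}{2} + \left(9 + V\right) = - \frac{3}{2} + V$)
$k{\left(m{\left(-6 \right)},40 \right)} - 3690 = \left(- \frac{3}{2} + 40\right) - 3690 = \frac{77}{2} - 3690 = - \frac{7303}{2}$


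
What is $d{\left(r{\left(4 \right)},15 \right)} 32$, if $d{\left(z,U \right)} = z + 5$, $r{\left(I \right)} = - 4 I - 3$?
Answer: $-448$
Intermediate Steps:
$r{\left(I \right)} = -3 - 4 I$
$d{\left(z,U \right)} = 5 + z$
$d{\left(r{\left(4 \right)},15 \right)} 32 = \left(5 - 19\right) 32 = \left(-14\right) 32 = -448$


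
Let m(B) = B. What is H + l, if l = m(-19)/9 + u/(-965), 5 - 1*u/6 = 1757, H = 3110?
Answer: 27086623/8685 ≈ 3118.8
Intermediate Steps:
u = -10512 (u = 30 - 6*1757 = 30 - 10542 = -10512)
l = 76273/8685 (l = -19/9 - 10512/(-965) = -19*⅑ - 10512*(-1/965) = -19/9 + 10512/965 = 76273/8685 ≈ 8.7822)
H + l = 3110 + 76273/8685 = 27086623/8685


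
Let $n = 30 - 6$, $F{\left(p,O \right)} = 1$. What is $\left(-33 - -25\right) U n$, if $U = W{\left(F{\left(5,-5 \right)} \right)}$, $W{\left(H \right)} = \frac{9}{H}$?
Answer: $-1728$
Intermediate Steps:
$n = 24$ ($n = 30 - 6 = 24$)
$U = 9$ ($U = \frac{9}{1} = 9 \cdot 1 = 9$)
$\left(-33 - -25\right) U n = \left(-33 - -25\right) 9 \cdot 24 = \left(-33 + 25\right) 9 \cdot 24 = \left(-8\right) 9 \cdot 24 = \left(-72\right) 24 = -1728$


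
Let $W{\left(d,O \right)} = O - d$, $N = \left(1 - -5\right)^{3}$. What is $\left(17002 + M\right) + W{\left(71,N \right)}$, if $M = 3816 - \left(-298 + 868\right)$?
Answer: $20393$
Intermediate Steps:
$N = 216$ ($N = \left(1 + 5\right)^{3} = 6^{3} = 216$)
$M = 3246$ ($M = 3816 - 570 = 3246$)
$\left(17002 + M\right) + W{\left(71,N \right)} = \left(17002 + 3246\right) + \left(216 - 71\right) = 20248 + \left(216 - 71\right) = 20248 + 145 = 20393$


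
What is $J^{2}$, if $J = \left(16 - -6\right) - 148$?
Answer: $15876$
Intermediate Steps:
$J = -126$ ($J = \left(16 + 6\right) - 148 = 22 - 148 = -126$)
$J^{2} = \left(-126\right)^{2} = 15876$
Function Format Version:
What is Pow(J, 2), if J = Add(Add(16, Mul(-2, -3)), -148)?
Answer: 15876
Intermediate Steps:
J = -126 (J = Add(Add(16, 6), -148) = Add(22, -148) = -126)
Pow(J, 2) = Pow(-126, 2) = 15876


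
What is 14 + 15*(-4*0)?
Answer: 14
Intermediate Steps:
14 + 15*(-4*0) = 14 + 15*(-1*0) = 14 + 15*0 = 14 + 0 = 14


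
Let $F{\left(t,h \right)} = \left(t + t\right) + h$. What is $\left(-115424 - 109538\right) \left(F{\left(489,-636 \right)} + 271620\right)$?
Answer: $-61181115444$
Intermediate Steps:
$F{\left(t,h \right)} = h + 2 t$ ($F{\left(t,h \right)} = 2 t + h = h + 2 t$)
$\left(-115424 - 109538\right) \left(F{\left(489,-636 \right)} + 271620\right) = \left(-115424 - 109538\right) \left(\left(-636 + 2 \cdot 489\right) + 271620\right) = - 224962 \left(\left(-636 + 978\right) + 271620\right) = - 224962 \left(342 + 271620\right) = \left(-224962\right) 271962 = -61181115444$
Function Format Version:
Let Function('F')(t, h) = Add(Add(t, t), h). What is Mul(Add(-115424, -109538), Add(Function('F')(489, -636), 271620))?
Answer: -61181115444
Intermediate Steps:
Function('F')(t, h) = Add(h, Mul(2, t)) (Function('F')(t, h) = Add(Mul(2, t), h) = Add(h, Mul(2, t)))
Mul(Add(-115424, -109538), Add(Function('F')(489, -636), 271620)) = Mul(Add(-115424, -109538), Add(Add(-636, Mul(2, 489)), 271620)) = Mul(-224962, Add(Add(-636, 978), 271620)) = Mul(-224962, Add(342, 271620)) = Mul(-224962, 271962) = -61181115444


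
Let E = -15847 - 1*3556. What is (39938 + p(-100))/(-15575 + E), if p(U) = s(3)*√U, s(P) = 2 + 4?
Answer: -19969/17489 - 30*I/17489 ≈ -1.1418 - 0.0017154*I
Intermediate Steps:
s(P) = 6
p(U) = 6*√U
E = -19403 (E = -15847 - 3556 = -19403)
(39938 + p(-100))/(-15575 + E) = (39938 + 6*√(-100))/(-15575 - 19403) = (39938 + 6*(10*I))/(-34978) = (39938 + 60*I)*(-1/34978) = -19969/17489 - 30*I/17489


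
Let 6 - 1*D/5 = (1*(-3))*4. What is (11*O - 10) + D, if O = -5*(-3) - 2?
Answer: 223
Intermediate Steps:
O = 13 (O = 15 - 2 = 13)
D = 90 (D = 30 - 5*1*(-3)*4 = 30 - (-15)*4 = 30 - 5*(-12) = 30 + 60 = 90)
(11*O - 10) + D = (11*13 - 10) + 90 = (143 - 10) + 90 = 133 + 90 = 223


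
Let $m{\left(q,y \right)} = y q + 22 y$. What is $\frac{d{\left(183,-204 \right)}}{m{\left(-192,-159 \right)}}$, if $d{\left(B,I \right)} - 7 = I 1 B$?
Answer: $- \frac{7465}{5406} \approx -1.3809$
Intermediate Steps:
$m{\left(q,y \right)} = 22 y + q y$ ($m{\left(q,y \right)} = q y + 22 y = 22 y + q y$)
$d{\left(B,I \right)} = 7 + B I$ ($d{\left(B,I \right)} = 7 + I 1 B = 7 + I B = 7 + B I$)
$\frac{d{\left(183,-204 \right)}}{m{\left(-192,-159 \right)}} = \frac{7 + 183 \left(-204\right)}{\left(-159\right) \left(22 - 192\right)} = \frac{7 - 37332}{\left(-159\right) \left(-170\right)} = - \frac{37325}{27030} = \left(-37325\right) \frac{1}{27030} = - \frac{7465}{5406}$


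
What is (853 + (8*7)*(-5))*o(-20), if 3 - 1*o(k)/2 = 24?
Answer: -24066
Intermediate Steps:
o(k) = -42 (o(k) = 6 - 2*24 = 6 - 48 = -42)
(853 + (8*7)*(-5))*o(-20) = (853 + (8*7)*(-5))*(-42) = (853 + 56*(-5))*(-42) = (853 - 280)*(-42) = 573*(-42) = -24066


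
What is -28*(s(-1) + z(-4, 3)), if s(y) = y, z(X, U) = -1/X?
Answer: 21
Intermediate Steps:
-28*(s(-1) + z(-4, 3)) = -28*(-1 - 1/(-4)) = -28*(-1 - 1*(-¼)) = -28*(-1 + ¼) = -28*(-¾) = 21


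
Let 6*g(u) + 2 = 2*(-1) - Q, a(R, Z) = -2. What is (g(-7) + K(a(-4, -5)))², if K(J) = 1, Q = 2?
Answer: 0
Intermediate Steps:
g(u) = -1 (g(u) = -⅓ + (2*(-1) - 1*2)/6 = -⅓ + (-2 - 2)/6 = -⅓ + (⅙)*(-4) = -⅓ - ⅔ = -1)
(g(-7) + K(a(-4, -5)))² = (-1 + 1)² = 0² = 0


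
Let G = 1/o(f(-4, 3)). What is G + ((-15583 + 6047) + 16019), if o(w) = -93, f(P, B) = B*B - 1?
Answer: 602918/93 ≈ 6483.0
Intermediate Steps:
f(P, B) = -1 + B² (f(P, B) = B² - 1 = -1 + B²)
G = -1/93 (G = 1/(-93) = -1/93 ≈ -0.010753)
G + ((-15583 + 6047) + 16019) = -1/93 + ((-15583 + 6047) + 16019) = -1/93 + (-9536 + 16019) = -1/93 + 6483 = 602918/93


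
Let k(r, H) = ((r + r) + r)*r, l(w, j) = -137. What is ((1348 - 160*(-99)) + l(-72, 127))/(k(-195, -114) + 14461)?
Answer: 17051/128536 ≈ 0.13266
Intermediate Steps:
k(r, H) = 3*r² (k(r, H) = (2*r + r)*r = (3*r)*r = 3*r²)
((1348 - 160*(-99)) + l(-72, 127))/(k(-195, -114) + 14461) = ((1348 - 160*(-99)) - 137)/(3*(-195)² + 14461) = ((1348 - 1*(-15840)) - 137)/(3*38025 + 14461) = ((1348 + 15840) - 137)/(114075 + 14461) = (17188 - 137)/128536 = 17051*(1/128536) = 17051/128536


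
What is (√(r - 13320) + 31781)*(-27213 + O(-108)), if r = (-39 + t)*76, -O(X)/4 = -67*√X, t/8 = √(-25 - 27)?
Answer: -3*(9071 - 536*I*√3)*(31781 + 2*√(-4071 + 304*I*√13)) ≈ -8.6568e+8 + 8.5058e+7*I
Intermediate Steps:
t = 16*I*√13 (t = 8*√(-25 - 27) = 8*√(-52) = 8*(2*I*√13) = 16*I*√13 ≈ 57.689*I)
O(X) = 268*√X (O(X) = -(-268)*√X = 268*√X)
r = -2964 + 1216*I*√13 (r = (-39 + 16*I*√13)*76 = -2964 + 1216*I*√13 ≈ -2964.0 + 4384.4*I)
(√(r - 13320) + 31781)*(-27213 + O(-108)) = (√((-2964 + 1216*I*√13) - 13320) + 31781)*(-27213 + 268*√(-108)) = (√(-16284 + 1216*I*√13) + 31781)*(-27213 + 268*(6*I*√3)) = (31781 + √(-16284 + 1216*I*√13))*(-27213 + 1608*I*√3) = (-27213 + 1608*I*√3)*(31781 + √(-16284 + 1216*I*√13))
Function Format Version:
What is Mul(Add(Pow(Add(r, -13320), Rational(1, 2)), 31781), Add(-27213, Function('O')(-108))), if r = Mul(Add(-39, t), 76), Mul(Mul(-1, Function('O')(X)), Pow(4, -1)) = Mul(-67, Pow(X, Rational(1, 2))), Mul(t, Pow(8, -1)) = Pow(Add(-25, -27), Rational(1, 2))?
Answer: Mul(-3, Add(9071, Mul(-536, I, Pow(3, Rational(1, 2)))), Add(31781, Mul(2, Pow(Add(-4071, Mul(304, I, Pow(13, Rational(1, 2)))), Rational(1, 2))))) ≈ Add(-8.6568e+8, Mul(8.5058e+7, I))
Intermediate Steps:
t = Mul(16, I, Pow(13, Rational(1, 2))) (t = Mul(8, Pow(Add(-25, -27), Rational(1, 2))) = Mul(8, Pow(-52, Rational(1, 2))) = Mul(8, Mul(2, I, Pow(13, Rational(1, 2)))) = Mul(16, I, Pow(13, Rational(1, 2))) ≈ Mul(57.689, I))
Function('O')(X) = Mul(268, Pow(X, Rational(1, 2))) (Function('O')(X) = Mul(-4, Mul(-67, Pow(X, Rational(1, 2)))) = Mul(268, Pow(X, Rational(1, 2))))
r = Add(-2964, Mul(1216, I, Pow(13, Rational(1, 2)))) (r = Mul(Add(-39, Mul(16, I, Pow(13, Rational(1, 2)))), 76) = Add(-2964, Mul(1216, I, Pow(13, Rational(1, 2)))) ≈ Add(-2964.0, Mul(4384.4, I)))
Mul(Add(Pow(Add(r, -13320), Rational(1, 2)), 31781), Add(-27213, Function('O')(-108))) = Mul(Add(Pow(Add(Add(-2964, Mul(1216, I, Pow(13, Rational(1, 2)))), -13320), Rational(1, 2)), 31781), Add(-27213, Mul(268, Pow(-108, Rational(1, 2))))) = Mul(Add(Pow(Add(-16284, Mul(1216, I, Pow(13, Rational(1, 2)))), Rational(1, 2)), 31781), Add(-27213, Mul(268, Mul(6, I, Pow(3, Rational(1, 2)))))) = Mul(Add(31781, Pow(Add(-16284, Mul(1216, I, Pow(13, Rational(1, 2)))), Rational(1, 2))), Add(-27213, Mul(1608, I, Pow(3, Rational(1, 2))))) = Mul(Add(-27213, Mul(1608, I, Pow(3, Rational(1, 2)))), Add(31781, Pow(Add(-16284, Mul(1216, I, Pow(13, Rational(1, 2)))), Rational(1, 2))))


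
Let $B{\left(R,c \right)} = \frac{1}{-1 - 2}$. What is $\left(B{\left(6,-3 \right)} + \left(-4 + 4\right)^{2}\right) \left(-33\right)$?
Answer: $11$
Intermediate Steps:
$B{\left(R,c \right)} = - \frac{1}{3}$ ($B{\left(R,c \right)} = \frac{1}{-3} = - \frac{1}{3}$)
$\left(B{\left(6,-3 \right)} + \left(-4 + 4\right)^{2}\right) \left(-33\right) = \left(- \frac{1}{3} + \left(-4 + 4\right)^{2}\right) \left(-33\right) = \left(- \frac{1}{3} + 0^{2}\right) \left(-33\right) = \left(- \frac{1}{3} + 0\right) \left(-33\right) = \left(- \frac{1}{3}\right) \left(-33\right) = 11$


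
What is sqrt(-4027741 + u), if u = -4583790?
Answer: I*sqrt(8611531) ≈ 2934.5*I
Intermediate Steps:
sqrt(-4027741 + u) = sqrt(-4027741 - 4583790) = sqrt(-8611531) = I*sqrt(8611531)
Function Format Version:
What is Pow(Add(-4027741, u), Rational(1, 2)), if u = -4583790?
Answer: Mul(I, Pow(8611531, Rational(1, 2))) ≈ Mul(2934.5, I)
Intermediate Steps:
Pow(Add(-4027741, u), Rational(1, 2)) = Pow(Add(-4027741, -4583790), Rational(1, 2)) = Pow(-8611531, Rational(1, 2)) = Mul(I, Pow(8611531, Rational(1, 2)))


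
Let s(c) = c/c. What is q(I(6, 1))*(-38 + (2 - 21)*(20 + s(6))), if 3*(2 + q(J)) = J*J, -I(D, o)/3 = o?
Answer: -437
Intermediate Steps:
s(c) = 1
I(D, o) = -3*o
q(J) = -2 + J²/3 (q(J) = -2 + (J*J)/3 = -2 + J²/3)
q(I(6, 1))*(-38 + (2 - 21)*(20 + s(6))) = (-2 + (-3*1)²/3)*(-38 + (2 - 21)*(20 + 1)) = (-2 + (⅓)*(-3)²)*(-38 - 19*21) = (-2 + (⅓)*9)*(-38 - 399) = (-2 + 3)*(-437) = 1*(-437) = -437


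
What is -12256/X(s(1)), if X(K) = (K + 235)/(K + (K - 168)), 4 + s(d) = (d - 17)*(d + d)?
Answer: 2941440/199 ≈ 14781.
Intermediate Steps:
s(d) = -4 + 2*d*(-17 + d) (s(d) = -4 + (d - 17)*(d + d) = -4 + (-17 + d)*(2*d) = -4 + 2*d*(-17 + d))
X(K) = (235 + K)/(-168 + 2*K) (X(K) = (235 + K)/(K + (-168 + K)) = (235 + K)/(-168 + 2*K))
-12256/X(s(1)) = -12256*2*(-84 + (-4 - 34*1 + 2*1²))/(235 + (-4 - 34*1 + 2*1²)) = -12256*2*(-84 + (-4 - 34 + 2*1))/(235 + (-4 - 34 + 2*1)) = -12256*2*(-84 + (-4 - 34 + 2))/(235 + (-4 - 34 + 2)) = -12256*2*(-84 - 36)/(235 - 36) = -12256/((½)*199/(-120)) = -12256/((½)*(-1/120)*199) = -12256/(-199/240) = -12256*(-240/199) = 2941440/199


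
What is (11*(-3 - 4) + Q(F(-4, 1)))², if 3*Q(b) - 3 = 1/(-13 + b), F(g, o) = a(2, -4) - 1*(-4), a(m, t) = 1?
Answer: 3330625/576 ≈ 5782.3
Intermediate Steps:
F(g, o) = 5 (F(g, o) = 1 - 1*(-4) = 1 + 4 = 5)
Q(b) = 1 + 1/(3*(-13 + b))
(11*(-3 - 4) + Q(F(-4, 1)))² = (11*(-3 - 4) + (-38/3 + 5)/(-13 + 5))² = (11*(-7) - 23/3/(-8))² = (-77 - ⅛*(-23/3))² = (-77 + 23/24)² = (-1825/24)² = 3330625/576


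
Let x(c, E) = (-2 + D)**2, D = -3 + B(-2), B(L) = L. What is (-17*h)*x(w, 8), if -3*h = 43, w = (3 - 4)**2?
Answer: 35819/3 ≈ 11940.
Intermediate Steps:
w = 1 (w = (-1)**2 = 1)
D = -5 (D = -3 - 2 = -5)
h = -43/3 (h = -1/3*43 = -43/3 ≈ -14.333)
x(c, E) = 49 (x(c, E) = (-2 - 5)**2 = (-7)**2 = 49)
(-17*h)*x(w, 8) = -17*(-43/3)*49 = (731/3)*49 = 35819/3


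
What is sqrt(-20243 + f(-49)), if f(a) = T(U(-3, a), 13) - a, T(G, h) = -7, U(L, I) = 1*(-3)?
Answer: I*sqrt(20201) ≈ 142.13*I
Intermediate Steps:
U(L, I) = -3
f(a) = -7 - a
sqrt(-20243 + f(-49)) = sqrt(-20243 + (-7 - 1*(-49))) = sqrt(-20243 + (-7 + 49)) = sqrt(-20243 + 42) = sqrt(-20201) = I*sqrt(20201)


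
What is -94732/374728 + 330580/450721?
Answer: 20294970117/42224444722 ≈ 0.48065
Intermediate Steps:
-94732/374728 + 330580/450721 = -94732*1/374728 + 330580*(1/450721) = -23683/93682 + 330580/450721 = 20294970117/42224444722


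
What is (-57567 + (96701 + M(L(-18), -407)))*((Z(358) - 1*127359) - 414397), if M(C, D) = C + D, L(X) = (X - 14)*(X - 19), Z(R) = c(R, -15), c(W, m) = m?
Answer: -21622622381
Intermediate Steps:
Z(R) = -15
L(X) = (-19 + X)*(-14 + X) (L(X) = (-14 + X)*(-19 + X) = (-19 + X)*(-14 + X))
(-57567 + (96701 + M(L(-18), -407)))*((Z(358) - 1*127359) - 414397) = (-57567 + (96701 + ((266 + (-18)**2 - 33*(-18)) - 407)))*((-15 - 1*127359) - 414397) = (-57567 + (96701 + ((266 + 324 + 594) - 407)))*((-15 - 127359) - 414397) = (-57567 + (96701 + (1184 - 407)))*(-127374 - 414397) = (-57567 + (96701 + 777))*(-541771) = (-57567 + 97478)*(-541771) = 39911*(-541771) = -21622622381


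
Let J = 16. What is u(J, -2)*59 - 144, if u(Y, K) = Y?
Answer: 800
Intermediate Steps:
u(J, -2)*59 - 144 = 16*59 - 144 = 944 - 144 = 800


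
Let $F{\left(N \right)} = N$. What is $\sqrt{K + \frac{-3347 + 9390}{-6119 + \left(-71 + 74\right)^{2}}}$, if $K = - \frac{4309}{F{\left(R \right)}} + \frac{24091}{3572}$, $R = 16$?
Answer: $\frac{i \sqrt{14207719983145}}{232180} \approx 16.234 i$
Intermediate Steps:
$K = - \frac{3751573}{14288}$ ($K = - \frac{4309}{16} + \frac{24091}{3572} = - \frac{3751573}{14288} \approx -262.57$)
$\sqrt{K + \frac{-3347 + 9390}{-6119 + \left(-71 + 74\right)^{2}}} = \sqrt{- \frac{3751573}{14288} + \frac{-3347 + 9390}{-6119 + \left(-71 + 74\right)^{2}}} = \sqrt{- \frac{3751573}{14288} + \frac{6043}{-6119 + 3^{2}}} = \sqrt{- \frac{3751573}{14288} + \frac{6043}{-6119 + 9}} = \sqrt{- \frac{3751573}{14288} + \frac{6043}{-6110}} = \sqrt{- \frac{3751573}{14288} + 6043 \left(- \frac{1}{6110}\right)} = \sqrt{- \frac{3751573}{14288} - \frac{6043}{6110}} = \sqrt{- \frac{244770781}{928720}} = \frac{i \sqrt{14207719983145}}{232180}$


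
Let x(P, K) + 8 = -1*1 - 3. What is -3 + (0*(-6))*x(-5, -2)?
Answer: -3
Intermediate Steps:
x(P, K) = -12 (x(P, K) = -8 + (-1*1 - 3) = -8 + (-1 - 3) = -8 - 4 = -12)
-3 + (0*(-6))*x(-5, -2) = -3 + (0*(-6))*(-12) = -3 + 0*(-12) = -3 + 0 = -3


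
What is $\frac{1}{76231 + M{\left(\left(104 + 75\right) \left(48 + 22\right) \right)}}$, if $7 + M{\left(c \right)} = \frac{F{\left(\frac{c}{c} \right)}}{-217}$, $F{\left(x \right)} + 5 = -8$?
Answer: $\frac{217}{16540621} \approx 1.3119 \cdot 10^{-5}$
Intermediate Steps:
$F{\left(x \right)} = -13$ ($F{\left(x \right)} = -5 - 8 = -13$)
$M{\left(c \right)} = - \frac{1506}{217}$ ($M{\left(c \right)} = -7 - \frac{13}{-217} = -7 - - \frac{13}{217} = -7 + \frac{13}{217} = - \frac{1506}{217}$)
$\frac{1}{76231 + M{\left(\left(104 + 75\right) \left(48 + 22\right) \right)}} = \frac{1}{76231 - \frac{1506}{217}} = \frac{1}{\frac{16540621}{217}} = \frac{217}{16540621}$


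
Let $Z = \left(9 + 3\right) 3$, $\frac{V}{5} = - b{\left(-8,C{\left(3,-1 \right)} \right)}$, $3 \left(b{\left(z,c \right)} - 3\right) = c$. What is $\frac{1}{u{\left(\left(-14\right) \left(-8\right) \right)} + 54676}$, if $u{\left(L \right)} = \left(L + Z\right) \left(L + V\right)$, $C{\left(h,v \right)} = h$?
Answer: $\frac{1}{68292} \approx 1.4643 \cdot 10^{-5}$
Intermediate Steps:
$b{\left(z,c \right)} = 3 + \frac{c}{3}$
$V = -20$ ($V = 5 \left(- (3 + \frac{1}{3} \cdot 3)\right) = 5 \left(- (3 + 1)\right) = 5 \left(\left(-1\right) 4\right) = 5 \left(-4\right) = -20$)
$Z = 36$ ($Z = 12 \cdot 3 = 36$)
$u{\left(L \right)} = \left(-20 + L\right) \left(36 + L\right)$ ($u{\left(L \right)} = \left(L + 36\right) \left(L - 20\right) = \left(36 + L\right) \left(-20 + L\right) = \left(-20 + L\right) \left(36 + L\right)$)
$\frac{1}{u{\left(\left(-14\right) \left(-8\right) \right)} + 54676} = \frac{1}{\left(-720 + \left(\left(-14\right) \left(-8\right)\right)^{2} + 16 \left(\left(-14\right) \left(-8\right)\right)\right) + 54676} = \frac{1}{\left(-720 + 112^{2} + 16 \cdot 112\right) + 54676} = \frac{1}{\left(-720 + 12544 + 1792\right) + 54676} = \frac{1}{13616 + 54676} = \frac{1}{68292}$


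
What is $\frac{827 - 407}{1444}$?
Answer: $\frac{105}{361} \approx 0.29086$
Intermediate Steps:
$\frac{827 - 407}{1444} = \frac{1}{1444} \cdot 420 = \frac{105}{361}$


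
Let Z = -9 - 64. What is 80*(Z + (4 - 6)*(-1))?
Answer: -5680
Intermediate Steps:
Z = -73
80*(Z + (4 - 6)*(-1)) = 80*(-73 + (4 - 6)*(-1)) = 80*(-73 - 2*(-1)) = 80*(-73 + 2) = 80*(-71) = -5680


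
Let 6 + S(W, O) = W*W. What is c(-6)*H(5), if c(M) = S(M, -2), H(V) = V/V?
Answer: 30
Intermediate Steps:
H(V) = 1
S(W, O) = -6 + W² (S(W, O) = -6 + W*W = -6 + W²)
c(M) = -6 + M²
c(-6)*H(5) = (-6 + (-6)²)*1 = (-6 + 36)*1 = 30*1 = 30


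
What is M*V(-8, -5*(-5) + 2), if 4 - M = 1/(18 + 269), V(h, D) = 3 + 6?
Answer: 10323/287 ≈ 35.969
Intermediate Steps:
V(h, D) = 9
M = 1147/287 (M = 4 - 1/(18 + 269) = 4 - 1/287 = 1147/287 ≈ 3.9965)
M*V(-8, -5*(-5) + 2) = (1147/287)*9 = 10323/287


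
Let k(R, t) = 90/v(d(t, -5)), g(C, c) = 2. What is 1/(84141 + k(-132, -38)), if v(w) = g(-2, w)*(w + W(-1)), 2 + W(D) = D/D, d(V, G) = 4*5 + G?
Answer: 14/1178019 ≈ 1.1884e-5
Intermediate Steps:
d(V, G) = 20 + G
W(D) = -1 (W(D) = -2 + D/D = -2 + 1 = -1)
v(w) = -2 + 2*w (v(w) = 2*(w - 1) = 2*(-1 + w) = -2 + 2*w)
k(R, t) = 45/14 (k(R, t) = 90/(-2 + 2*(20 - 5)) = 90/(-2 + 2*15) = 90/(-2 + 30) = 90/28 = 90*(1/28) = 45/14)
1/(84141 + k(-132, -38)) = 1/(84141 + 45/14) = 1/(1178019/14) = 14/1178019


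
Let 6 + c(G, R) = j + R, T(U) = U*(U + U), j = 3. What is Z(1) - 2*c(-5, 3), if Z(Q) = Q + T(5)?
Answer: 51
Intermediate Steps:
T(U) = 2*U**2 (T(U) = U*(2*U) = 2*U**2)
Z(Q) = 50 + Q (Z(Q) = Q + 2*5**2 = Q + 2*25 = Q + 50 = 50 + Q)
c(G, R) = -3 + R (c(G, R) = -6 + (3 + R) = -3 + R)
Z(1) - 2*c(-5, 3) = (50 + 1) - 2*(-3 + 3) = 51 - 2*0 = 51 + 0 = 51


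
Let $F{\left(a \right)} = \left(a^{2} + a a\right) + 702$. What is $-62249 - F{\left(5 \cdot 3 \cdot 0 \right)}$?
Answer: $-62951$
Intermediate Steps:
$F{\left(a \right)} = 702 + 2 a^{2}$ ($F{\left(a \right)} = \left(a^{2} + a^{2}\right) + 702 = 2 a^{2} + 702 = 702 + 2 a^{2}$)
$-62249 - F{\left(5 \cdot 3 \cdot 0 \right)} = -62249 - \left(702 + 2 \left(5 \cdot 3 \cdot 0\right)^{2}\right) = -62249 - \left(702 + 2 \left(15 \cdot 0\right)^{2}\right) = -62249 - \left(702 + 2 \cdot 0^{2}\right) = -62249 - \left(702 + 2 \cdot 0\right) = -62249 - \left(702 + 0\right) = -62249 - 702 = -62951$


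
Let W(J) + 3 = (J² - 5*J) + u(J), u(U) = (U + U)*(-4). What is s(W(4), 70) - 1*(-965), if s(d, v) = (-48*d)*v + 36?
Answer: 132041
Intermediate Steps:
u(U) = -8*U (u(U) = (2*U)*(-4) = -8*U)
W(J) = -3 + J² - 13*J (W(J) = -3 + ((J² - 5*J) - 8*J) = -3 + (J² - 13*J) = -3 + J² - 13*J)
s(d, v) = 36 - 48*d*v (s(d, v) = -48*d*v + 36 = 36 - 48*d*v)
s(W(4), 70) - 1*(-965) = (36 - 48*(-3 + 4² - 13*4)*70) - 1*(-965) = (36 - 48*(-3 + 16 - 52)*70) + 965 = (36 - 48*(-39)*70) + 965 = (36 + 131040) + 965 = 131076 + 965 = 132041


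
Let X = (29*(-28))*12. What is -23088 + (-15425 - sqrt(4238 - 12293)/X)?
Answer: -38513 + I*sqrt(895)/3248 ≈ -38513.0 + 0.0092108*I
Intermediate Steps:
X = -9744 (X = -812*12 = -9744)
-23088 + (-15425 - sqrt(4238 - 12293)/X) = -23088 + (-15425 - sqrt(4238 - 12293)/(-9744)) = -23088 + (-15425 - sqrt(-8055)*(-1)/9744) = -23088 + (-15425 - 3*I*sqrt(895)*(-1)/9744) = -23088 + (-15425 - (-1)*I*sqrt(895)/3248) = -23088 + (-15425 + I*sqrt(895)/3248) = -38513 + I*sqrt(895)/3248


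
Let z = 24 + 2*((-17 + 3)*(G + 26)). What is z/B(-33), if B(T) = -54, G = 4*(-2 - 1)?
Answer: 184/27 ≈ 6.8148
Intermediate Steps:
G = -12 (G = 4*(-3) = -12)
z = -368 (z = 24 + 2*((-17 + 3)*(-12 + 26)) = 24 + 2*(-14*14) = 24 + 2*(-196) = 24 - 392 = -368)
z/B(-33) = -368/(-54) = -368*(-1/54) = 184/27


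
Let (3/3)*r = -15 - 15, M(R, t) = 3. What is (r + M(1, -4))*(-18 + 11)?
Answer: 189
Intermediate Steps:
r = -30 (r = -15 - 15 = -30)
(r + M(1, -4))*(-18 + 11) = (-30 + 3)*(-18 + 11) = -27*(-7) = 189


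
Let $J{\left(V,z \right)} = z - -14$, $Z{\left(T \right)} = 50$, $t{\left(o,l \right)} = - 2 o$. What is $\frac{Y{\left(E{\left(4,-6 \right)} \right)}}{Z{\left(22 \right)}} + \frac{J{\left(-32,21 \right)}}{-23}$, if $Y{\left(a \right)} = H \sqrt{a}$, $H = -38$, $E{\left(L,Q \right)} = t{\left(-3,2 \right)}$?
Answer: $- \frac{35}{23} - \frac{19 \sqrt{6}}{25} \approx -3.3834$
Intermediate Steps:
$E{\left(L,Q \right)} = 6$ ($E{\left(L,Q \right)} = \left(-2\right) \left(-3\right) = 6$)
$J{\left(V,z \right)} = 14 + z$ ($J{\left(V,z \right)} = z + 14 = 14 + z$)
$Y{\left(a \right)} = - 38 \sqrt{a}$
$\frac{Y{\left(E{\left(4,-6 \right)} \right)}}{Z{\left(22 \right)}} + \frac{J{\left(-32,21 \right)}}{-23} = \frac{\left(-38\right) \sqrt{6}}{50} + \frac{14 + 21}{-23} = - 38 \sqrt{6} \cdot \frac{1}{50} + 35 \left(- \frac{1}{23}\right) = - \frac{19 \sqrt{6}}{25} - \frac{35}{23} = - \frac{35}{23} - \frac{19 \sqrt{6}}{25}$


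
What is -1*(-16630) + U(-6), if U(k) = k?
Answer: 16624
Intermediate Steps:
-1*(-16630) + U(-6) = -1*(-16630) - 6 = 16630 - 6 = 16624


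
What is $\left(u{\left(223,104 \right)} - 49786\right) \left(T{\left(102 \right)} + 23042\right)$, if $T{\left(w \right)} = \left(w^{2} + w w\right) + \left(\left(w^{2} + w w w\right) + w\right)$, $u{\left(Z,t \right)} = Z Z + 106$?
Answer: $54662636$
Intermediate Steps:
$u{\left(Z,t \right)} = 106 + Z^{2}$ ($u{\left(Z,t \right)} = Z^{2} + 106 = 106 + Z^{2}$)
$T{\left(w \right)} = w + w^{3} + 3 w^{2}$ ($T{\left(w \right)} = \left(w^{2} + w^{2}\right) + \left(\left(w^{2} + w^{2} w\right) + w\right) = 2 w^{2} + \left(\left(w^{2} + w^{3}\right) + w\right) = 2 w^{2} + \left(w + w^{2} + w^{3}\right) = w + w^{3} + 3 w^{2}$)
$\left(u{\left(223,104 \right)} - 49786\right) \left(T{\left(102 \right)} + 23042\right) = \left(\left(106 + 223^{2}\right) - 49786\right) \left(102 \left(1 + 102^{2} + 3 \cdot 102\right) + 23042\right) = \left(\left(106 + 49729\right) - 49786\right) \left(102 \left(1 + 10404 + 306\right) + 23042\right) = \left(49835 - 49786\right) \left(102 \cdot 10711 + 23042\right) = 49 \left(1092522 + 23042\right) = 49 \cdot 1115564 = 54662636$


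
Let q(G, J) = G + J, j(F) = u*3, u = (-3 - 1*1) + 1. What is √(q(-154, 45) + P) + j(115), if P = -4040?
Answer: -9 + 3*I*√461 ≈ -9.0 + 64.413*I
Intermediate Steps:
u = -3 (u = (-3 - 1) + 1 = -4 + 1 = -3)
j(F) = -9 (j(F) = -3*3 = -9)
√(q(-154, 45) + P) + j(115) = √((-154 + 45) - 4040) - 9 = √(-109 - 4040) - 9 = √(-4149) - 9 = 3*I*√461 - 9 = -9 + 3*I*√461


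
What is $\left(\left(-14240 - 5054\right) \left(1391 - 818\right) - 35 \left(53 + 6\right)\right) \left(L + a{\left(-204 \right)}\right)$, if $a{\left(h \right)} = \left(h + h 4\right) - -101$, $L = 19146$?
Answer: $-201545544629$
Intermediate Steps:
$a{\left(h \right)} = 101 + 5 h$ ($a{\left(h \right)} = \left(h + 4 h\right) + 101 = 5 h + 101 = 101 + 5 h$)
$\left(\left(-14240 - 5054\right) \left(1391 - 818\right) - 35 \left(53 + 6\right)\right) \left(L + a{\left(-204 \right)}\right) = \left(\left(-14240 - 5054\right) \left(1391 - 818\right) - 35 \left(53 + 6\right)\right) \left(19146 + \left(101 + 5 \left(-204\right)\right)\right) = \left(\left(-19294\right) 573 - 2065\right) \left(19146 + \left(101 - 1020\right)\right) = \left(-11055462 - 2065\right) \left(19146 - 919\right) = \left(-11057527\right) 18227 = -201545544629$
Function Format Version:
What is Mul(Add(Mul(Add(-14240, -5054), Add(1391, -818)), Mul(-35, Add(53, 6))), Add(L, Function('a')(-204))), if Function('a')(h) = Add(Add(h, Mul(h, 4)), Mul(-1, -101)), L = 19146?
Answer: -201545544629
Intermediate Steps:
Function('a')(h) = Add(101, Mul(5, h)) (Function('a')(h) = Add(Add(h, Mul(4, h)), 101) = Add(Mul(5, h), 101) = Add(101, Mul(5, h)))
Mul(Add(Mul(Add(-14240, -5054), Add(1391, -818)), Mul(-35, Add(53, 6))), Add(L, Function('a')(-204))) = Mul(Add(Mul(Add(-14240, -5054), Add(1391, -818)), Mul(-35, Add(53, 6))), Add(19146, Add(101, Mul(5, -204)))) = Mul(Add(Mul(-19294, 573), Mul(-35, 59)), Add(19146, Add(101, -1020))) = Mul(Add(-11055462, -2065), Add(19146, -919)) = Mul(-11057527, 18227) = -201545544629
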